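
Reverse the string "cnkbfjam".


Input: cnkbfjam
Reading characters right to left:
  Position 7: 'm'
  Position 6: 'a'
  Position 5: 'j'
  Position 4: 'f'
  Position 3: 'b'
  Position 2: 'k'
  Position 1: 'n'
  Position 0: 'c'
Reversed: majfbknc

majfbknc


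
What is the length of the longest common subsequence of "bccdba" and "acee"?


LCS of "bccdba" and "acee"
DP table:
           a    c    e    e
      0    0    0    0    0
  b   0    0    0    0    0
  c   0    0    1    1    1
  c   0    0    1    1    1
  d   0    0    1    1    1
  b   0    0    1    1    1
  a   0    1    1    1    1
LCS length = dp[6][4] = 1

1


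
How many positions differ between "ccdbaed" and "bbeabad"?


Comparing "ccdbaed" and "bbeabad" position by position:
  Position 0: 'c' vs 'b' => DIFFER
  Position 1: 'c' vs 'b' => DIFFER
  Position 2: 'd' vs 'e' => DIFFER
  Position 3: 'b' vs 'a' => DIFFER
  Position 4: 'a' vs 'b' => DIFFER
  Position 5: 'e' vs 'a' => DIFFER
  Position 6: 'd' vs 'd' => same
Positions that differ: 6

6


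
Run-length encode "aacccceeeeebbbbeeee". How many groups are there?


Input: aacccceeeeebbbbeeee
Scanning for consecutive runs:
  Group 1: 'a' x 2 (positions 0-1)
  Group 2: 'c' x 4 (positions 2-5)
  Group 3: 'e' x 5 (positions 6-10)
  Group 4: 'b' x 4 (positions 11-14)
  Group 5: 'e' x 4 (positions 15-18)
Total groups: 5

5


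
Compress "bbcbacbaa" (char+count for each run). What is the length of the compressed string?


Input: bbcbacbaa
Runs:
  'b' x 2 => "b2"
  'c' x 1 => "c1"
  'b' x 1 => "b1"
  'a' x 1 => "a1"
  'c' x 1 => "c1"
  'b' x 1 => "b1"
  'a' x 2 => "a2"
Compressed: "b2c1b1a1c1b1a2"
Compressed length: 14

14


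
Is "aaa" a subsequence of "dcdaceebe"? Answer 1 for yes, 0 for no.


Check if "aaa" is a subsequence of "dcdaceebe"
Greedy scan:
  Position 0 ('d'): no match needed
  Position 1 ('c'): no match needed
  Position 2 ('d'): no match needed
  Position 3 ('a'): matches sub[0] = 'a'
  Position 4 ('c'): no match needed
  Position 5 ('e'): no match needed
  Position 6 ('e'): no match needed
  Position 7 ('b'): no match needed
  Position 8 ('e'): no match needed
Only matched 1/3 characters => not a subsequence

0


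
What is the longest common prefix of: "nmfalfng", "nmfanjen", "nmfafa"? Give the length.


Words: nmfalfng, nmfanjen, nmfafa
  Position 0: all 'n' => match
  Position 1: all 'm' => match
  Position 2: all 'f' => match
  Position 3: all 'a' => match
  Position 4: ('l', 'n', 'f') => mismatch, stop
LCP = "nmfa" (length 4)

4


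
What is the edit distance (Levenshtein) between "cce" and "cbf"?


Computing edit distance: "cce" -> "cbf"
DP table:
           c    b    f
      0    1    2    3
  c   1    0    1    2
  c   2    1    1    2
  e   3    2    2    2
Edit distance = dp[3][3] = 2

2


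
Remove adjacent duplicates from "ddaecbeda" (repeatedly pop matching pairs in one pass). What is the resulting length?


Input: ddaecbeda
Stack-based adjacent duplicate removal:
  Read 'd': push. Stack: d
  Read 'd': matches stack top 'd' => pop. Stack: (empty)
  Read 'a': push. Stack: a
  Read 'e': push. Stack: ae
  Read 'c': push. Stack: aec
  Read 'b': push. Stack: aecb
  Read 'e': push. Stack: aecbe
  Read 'd': push. Stack: aecbed
  Read 'a': push. Stack: aecbeda
Final stack: "aecbeda" (length 7)

7


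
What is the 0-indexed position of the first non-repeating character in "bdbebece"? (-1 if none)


Input: bdbebece
Character frequencies:
  'b': 3
  'c': 1
  'd': 1
  'e': 3
Scanning left to right for freq == 1:
  Position 0 ('b'): freq=3, skip
  Position 1 ('d'): unique! => answer = 1

1


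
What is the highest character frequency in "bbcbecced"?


Input: bbcbecced
Character counts:
  'b': 3
  'c': 3
  'd': 1
  'e': 2
Maximum frequency: 3

3


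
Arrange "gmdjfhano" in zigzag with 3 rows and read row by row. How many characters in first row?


Zigzag "gmdjfhano" into 3 rows:
Placing characters:
  'g' => row 0
  'm' => row 1
  'd' => row 2
  'j' => row 1
  'f' => row 0
  'h' => row 1
  'a' => row 2
  'n' => row 1
  'o' => row 0
Rows:
  Row 0: "gfo"
  Row 1: "mjhn"
  Row 2: "da"
First row length: 3

3


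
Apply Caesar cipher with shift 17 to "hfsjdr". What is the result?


Caesar cipher: shift "hfsjdr" by 17
  'h' (pos 7) + 17 = pos 24 = 'y'
  'f' (pos 5) + 17 = pos 22 = 'w'
  's' (pos 18) + 17 = pos 9 = 'j'
  'j' (pos 9) + 17 = pos 0 = 'a'
  'd' (pos 3) + 17 = pos 20 = 'u'
  'r' (pos 17) + 17 = pos 8 = 'i'
Result: ywjaui

ywjaui


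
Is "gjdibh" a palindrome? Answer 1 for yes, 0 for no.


Input: gjdibh
Reversed: hbidjg
  Compare pos 0 ('g') with pos 5 ('h'): MISMATCH
  Compare pos 1 ('j') with pos 4 ('b'): MISMATCH
  Compare pos 2 ('d') with pos 3 ('i'): MISMATCH
Result: not a palindrome

0


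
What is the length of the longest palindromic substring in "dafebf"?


Input: "dafebf"
Checking substrings for palindromes:
  No multi-char palindromic substrings found
Longest palindromic substring: "d" with length 1

1


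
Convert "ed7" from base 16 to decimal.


Input: "ed7" in base 16
Positional expansion:
  Digit 'e' (value 14) x 16^2 = 3584
  Digit 'd' (value 13) x 16^1 = 208
  Digit '7' (value 7) x 16^0 = 7
Sum = 3799

3799


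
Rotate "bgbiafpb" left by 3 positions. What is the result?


Input: "bgbiafpb", rotate left by 3
First 3 characters: "bgb"
Remaining characters: "iafpb"
Concatenate remaining + first: "iafpb" + "bgb" = "iafpbbgb"

iafpbbgb


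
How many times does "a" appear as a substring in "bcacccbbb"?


Searching for "a" in "bcacccbbb"
Scanning each position:
  Position 0: "b" => no
  Position 1: "c" => no
  Position 2: "a" => MATCH
  Position 3: "c" => no
  Position 4: "c" => no
  Position 5: "c" => no
  Position 6: "b" => no
  Position 7: "b" => no
  Position 8: "b" => no
Total occurrences: 1

1


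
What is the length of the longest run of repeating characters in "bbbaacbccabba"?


Input: "bbbaacbccabba"
Scanning for longest run:
  Position 1 ('b'): continues run of 'b', length=2
  Position 2 ('b'): continues run of 'b', length=3
  Position 3 ('a'): new char, reset run to 1
  Position 4 ('a'): continues run of 'a', length=2
  Position 5 ('c'): new char, reset run to 1
  Position 6 ('b'): new char, reset run to 1
  Position 7 ('c'): new char, reset run to 1
  Position 8 ('c'): continues run of 'c', length=2
  Position 9 ('a'): new char, reset run to 1
  Position 10 ('b'): new char, reset run to 1
  Position 11 ('b'): continues run of 'b', length=2
  Position 12 ('a'): new char, reset run to 1
Longest run: 'b' with length 3

3


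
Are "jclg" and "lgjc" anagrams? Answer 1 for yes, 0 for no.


Strings: "jclg", "lgjc"
Sorted first:  cgjl
Sorted second: cgjl
Sorted forms match => anagrams

1


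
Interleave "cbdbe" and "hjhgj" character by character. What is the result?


Interleaving "cbdbe" and "hjhgj":
  Position 0: 'c' from first, 'h' from second => "ch"
  Position 1: 'b' from first, 'j' from second => "bj"
  Position 2: 'd' from first, 'h' from second => "dh"
  Position 3: 'b' from first, 'g' from second => "bg"
  Position 4: 'e' from first, 'j' from second => "ej"
Result: chbjdhbgej

chbjdhbgej


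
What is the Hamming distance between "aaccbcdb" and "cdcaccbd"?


Comparing "aaccbcdb" and "cdcaccbd" position by position:
  Position 0: 'a' vs 'c' => differ
  Position 1: 'a' vs 'd' => differ
  Position 2: 'c' vs 'c' => same
  Position 3: 'c' vs 'a' => differ
  Position 4: 'b' vs 'c' => differ
  Position 5: 'c' vs 'c' => same
  Position 6: 'd' vs 'b' => differ
  Position 7: 'b' vs 'd' => differ
Total differences (Hamming distance): 6

6


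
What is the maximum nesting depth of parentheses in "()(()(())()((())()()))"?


Input: "()(()(())()((())()()))"
Tracking depth:
  Position 0 '(': depth becomes 1
  Position 1 ')': depth becomes 0
  Position 2 '(': depth becomes 1
  Position 3 '(': depth becomes 2
  Position 4 ')': depth becomes 1
  Position 5 '(': depth becomes 2
  Position 6 '(': depth becomes 3
  Position 7 ')': depth becomes 2
  Position 8 ')': depth becomes 1
  Position 9 '(': depth becomes 2
  Position 10 ')': depth becomes 1
  Position 11 '(': depth becomes 2
  Position 12 '(': depth becomes 3
  Position 13 '(': depth becomes 4
  Position 14 ')': depth becomes 3
  Position 15 ')': depth becomes 2
  Position 16 '(': depth becomes 3
  Position 17 ')': depth becomes 2
  Position 18 '(': depth becomes 3
  Position 19 ')': depth becomes 2
  Position 20 ')': depth becomes 1
  Position 21 ')': depth becomes 0
Maximum depth reached: 4

4


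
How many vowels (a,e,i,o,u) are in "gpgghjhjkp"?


Input: gpgghjhjkp
Checking each character:
  'g' at position 0: consonant
  'p' at position 1: consonant
  'g' at position 2: consonant
  'g' at position 3: consonant
  'h' at position 4: consonant
  'j' at position 5: consonant
  'h' at position 6: consonant
  'j' at position 7: consonant
  'k' at position 8: consonant
  'p' at position 9: consonant
Total vowels: 0

0


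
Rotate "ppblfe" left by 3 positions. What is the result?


Input: "ppblfe", rotate left by 3
First 3 characters: "ppb"
Remaining characters: "lfe"
Concatenate remaining + first: "lfe" + "ppb" = "lfeppb"

lfeppb


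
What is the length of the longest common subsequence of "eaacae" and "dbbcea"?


LCS of "eaacae" and "dbbcea"
DP table:
           d    b    b    c    e    a
      0    0    0    0    0    0    0
  e   0    0    0    0    0    1    1
  a   0    0    0    0    0    1    2
  a   0    0    0    0    0    1    2
  c   0    0    0    0    1    1    2
  a   0    0    0    0    1    1    2
  e   0    0    0    0    1    2    2
LCS length = dp[6][6] = 2

2


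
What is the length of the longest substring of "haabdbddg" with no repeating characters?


Input: "haabdbddg"
Sliding window (track last position of each char):
  Position 0 ('h'): window [0,0] length 1 -- new best
  Position 1 ('a'): window [0,1] length 2 -- new best
  Position 2 ('a'): repeat (last at 1), move window start to 2
  Position 2 ('a'): window [2,2] length 1
  Position 3 ('b'): window [2,3] length 2
  Position 4 ('d'): window [2,4] length 3 -- new best
  Position 5 ('b'): repeat (last at 3), move window start to 4
  Position 5 ('b'): window [4,5] length 2
  Position 6 ('d'): repeat (last at 4), move window start to 5
  Position 6 ('d'): window [5,6] length 2
  Position 7 ('d'): repeat (last at 6), move window start to 7
  Position 7 ('d'): window [7,7] length 1
  Position 8 ('g'): window [7,8] length 2
Longest substring with no repeats: "abd" with length 3

3


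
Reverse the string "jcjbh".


Input: jcjbh
Reading characters right to left:
  Position 4: 'h'
  Position 3: 'b'
  Position 2: 'j'
  Position 1: 'c'
  Position 0: 'j'
Reversed: hbjcj

hbjcj


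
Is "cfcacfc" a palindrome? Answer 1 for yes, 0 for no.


Input: cfcacfc
Reversed: cfcacfc
  Compare pos 0 ('c') with pos 6 ('c'): match
  Compare pos 1 ('f') with pos 5 ('f'): match
  Compare pos 2 ('c') with pos 4 ('c'): match
Result: palindrome

1


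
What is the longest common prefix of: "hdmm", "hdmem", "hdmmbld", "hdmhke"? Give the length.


Words: hdmm, hdmem, hdmmbld, hdmhke
  Position 0: all 'h' => match
  Position 1: all 'd' => match
  Position 2: all 'm' => match
  Position 3: ('m', 'e', 'm', 'h') => mismatch, stop
LCP = "hdm" (length 3)

3


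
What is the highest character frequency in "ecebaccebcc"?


Input: ecebaccebcc
Character counts:
  'a': 1
  'b': 2
  'c': 5
  'e': 3
Maximum frequency: 5

5


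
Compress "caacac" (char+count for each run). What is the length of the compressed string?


Input: caacac
Runs:
  'c' x 1 => "c1"
  'a' x 2 => "a2"
  'c' x 1 => "c1"
  'a' x 1 => "a1"
  'c' x 1 => "c1"
Compressed: "c1a2c1a1c1"
Compressed length: 10

10


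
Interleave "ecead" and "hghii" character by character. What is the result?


Interleaving "ecead" and "hghii":
  Position 0: 'e' from first, 'h' from second => "eh"
  Position 1: 'c' from first, 'g' from second => "cg"
  Position 2: 'e' from first, 'h' from second => "eh"
  Position 3: 'a' from first, 'i' from second => "ai"
  Position 4: 'd' from first, 'i' from second => "di"
Result: ehcgehaidi

ehcgehaidi


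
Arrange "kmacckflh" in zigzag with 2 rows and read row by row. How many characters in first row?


Zigzag "kmacckflh" into 2 rows:
Placing characters:
  'k' => row 0
  'm' => row 1
  'a' => row 0
  'c' => row 1
  'c' => row 0
  'k' => row 1
  'f' => row 0
  'l' => row 1
  'h' => row 0
Rows:
  Row 0: "kacfh"
  Row 1: "mckl"
First row length: 5

5


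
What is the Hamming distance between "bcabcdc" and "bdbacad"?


Comparing "bcabcdc" and "bdbacad" position by position:
  Position 0: 'b' vs 'b' => same
  Position 1: 'c' vs 'd' => differ
  Position 2: 'a' vs 'b' => differ
  Position 3: 'b' vs 'a' => differ
  Position 4: 'c' vs 'c' => same
  Position 5: 'd' vs 'a' => differ
  Position 6: 'c' vs 'd' => differ
Total differences (Hamming distance): 5

5


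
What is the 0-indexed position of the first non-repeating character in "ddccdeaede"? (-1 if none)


Input: ddccdeaede
Character frequencies:
  'a': 1
  'c': 2
  'd': 4
  'e': 3
Scanning left to right for freq == 1:
  Position 0 ('d'): freq=4, skip
  Position 1 ('d'): freq=4, skip
  Position 2 ('c'): freq=2, skip
  Position 3 ('c'): freq=2, skip
  Position 4 ('d'): freq=4, skip
  Position 5 ('e'): freq=3, skip
  Position 6 ('a'): unique! => answer = 6

6


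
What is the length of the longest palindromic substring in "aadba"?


Input: "aadba"
Checking substrings for palindromes:
  [0:2] "aa" (len 2) => palindrome
Longest palindromic substring: "aa" with length 2

2


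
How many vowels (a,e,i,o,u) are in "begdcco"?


Input: begdcco
Checking each character:
  'b' at position 0: consonant
  'e' at position 1: vowel (running total: 1)
  'g' at position 2: consonant
  'd' at position 3: consonant
  'c' at position 4: consonant
  'c' at position 5: consonant
  'o' at position 6: vowel (running total: 2)
Total vowels: 2

2


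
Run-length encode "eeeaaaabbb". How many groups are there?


Input: eeeaaaabbb
Scanning for consecutive runs:
  Group 1: 'e' x 3 (positions 0-2)
  Group 2: 'a' x 4 (positions 3-6)
  Group 3: 'b' x 3 (positions 7-9)
Total groups: 3

3


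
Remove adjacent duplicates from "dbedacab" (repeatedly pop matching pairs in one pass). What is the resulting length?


Input: dbedacab
Stack-based adjacent duplicate removal:
  Read 'd': push. Stack: d
  Read 'b': push. Stack: db
  Read 'e': push. Stack: dbe
  Read 'd': push. Stack: dbed
  Read 'a': push. Stack: dbeda
  Read 'c': push. Stack: dbedac
  Read 'a': push. Stack: dbedaca
  Read 'b': push. Stack: dbedacab
Final stack: "dbedacab" (length 8)

8


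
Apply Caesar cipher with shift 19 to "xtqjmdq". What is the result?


Caesar cipher: shift "xtqjmdq" by 19
  'x' (pos 23) + 19 = pos 16 = 'q'
  't' (pos 19) + 19 = pos 12 = 'm'
  'q' (pos 16) + 19 = pos 9 = 'j'
  'j' (pos 9) + 19 = pos 2 = 'c'
  'm' (pos 12) + 19 = pos 5 = 'f'
  'd' (pos 3) + 19 = pos 22 = 'w'
  'q' (pos 16) + 19 = pos 9 = 'j'
Result: qmjcfwj

qmjcfwj


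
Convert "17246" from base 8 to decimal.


Input: "17246" in base 8
Positional expansion:
  Digit '1' (value 1) x 8^4 = 4096
  Digit '7' (value 7) x 8^3 = 3584
  Digit '2' (value 2) x 8^2 = 128
  Digit '4' (value 4) x 8^1 = 32
  Digit '6' (value 6) x 8^0 = 6
Sum = 7846

7846


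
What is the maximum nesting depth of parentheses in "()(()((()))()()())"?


Input: "()(()((()))()()())"
Tracking depth:
  Position 0 '(': depth becomes 1
  Position 1 ')': depth becomes 0
  Position 2 '(': depth becomes 1
  Position 3 '(': depth becomes 2
  Position 4 ')': depth becomes 1
  Position 5 '(': depth becomes 2
  Position 6 '(': depth becomes 3
  Position 7 '(': depth becomes 4
  Position 8 ')': depth becomes 3
  Position 9 ')': depth becomes 2
  Position 10 ')': depth becomes 1
  Position 11 '(': depth becomes 2
  Position 12 ')': depth becomes 1
  Position 13 '(': depth becomes 2
  Position 14 ')': depth becomes 1
  Position 15 '(': depth becomes 2
  Position 16 ')': depth becomes 1
  Position 17 ')': depth becomes 0
Maximum depth reached: 4

4


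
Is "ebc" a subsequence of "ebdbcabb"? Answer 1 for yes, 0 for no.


Check if "ebc" is a subsequence of "ebdbcabb"
Greedy scan:
  Position 0 ('e'): matches sub[0] = 'e'
  Position 1 ('b'): matches sub[1] = 'b'
  Position 2 ('d'): no match needed
  Position 3 ('b'): no match needed
  Position 4 ('c'): matches sub[2] = 'c'
  Position 5 ('a'): no match needed
  Position 6 ('b'): no match needed
  Position 7 ('b'): no match needed
All 3 characters matched => is a subsequence

1


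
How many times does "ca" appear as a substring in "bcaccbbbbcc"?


Searching for "ca" in "bcaccbbbbcc"
Scanning each position:
  Position 0: "bc" => no
  Position 1: "ca" => MATCH
  Position 2: "ac" => no
  Position 3: "cc" => no
  Position 4: "cb" => no
  Position 5: "bb" => no
  Position 6: "bb" => no
  Position 7: "bb" => no
  Position 8: "bc" => no
  Position 9: "cc" => no
Total occurrences: 1

1


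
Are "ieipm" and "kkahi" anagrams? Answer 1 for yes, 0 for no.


Strings: "ieipm", "kkahi"
Sorted first:  eiimp
Sorted second: ahikk
Differ at position 0: 'e' vs 'a' => not anagrams

0


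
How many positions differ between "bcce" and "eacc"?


Comparing "bcce" and "eacc" position by position:
  Position 0: 'b' vs 'e' => DIFFER
  Position 1: 'c' vs 'a' => DIFFER
  Position 2: 'c' vs 'c' => same
  Position 3: 'e' vs 'c' => DIFFER
Positions that differ: 3

3


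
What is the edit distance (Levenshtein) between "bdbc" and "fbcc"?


Computing edit distance: "bdbc" -> "fbcc"
DP table:
           f    b    c    c
      0    1    2    3    4
  b   1    1    1    2    3
  d   2    2    2    2    3
  b   3    3    2    3    3
  c   4    4    3    2    3
Edit distance = dp[4][4] = 3

3


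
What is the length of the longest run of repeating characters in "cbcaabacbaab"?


Input: "cbcaabacbaab"
Scanning for longest run:
  Position 1 ('b'): new char, reset run to 1
  Position 2 ('c'): new char, reset run to 1
  Position 3 ('a'): new char, reset run to 1
  Position 4 ('a'): continues run of 'a', length=2
  Position 5 ('b'): new char, reset run to 1
  Position 6 ('a'): new char, reset run to 1
  Position 7 ('c'): new char, reset run to 1
  Position 8 ('b'): new char, reset run to 1
  Position 9 ('a'): new char, reset run to 1
  Position 10 ('a'): continues run of 'a', length=2
  Position 11 ('b'): new char, reset run to 1
Longest run: 'a' with length 2

2


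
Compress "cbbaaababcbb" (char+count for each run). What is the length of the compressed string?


Input: cbbaaababcbb
Runs:
  'c' x 1 => "c1"
  'b' x 2 => "b2"
  'a' x 3 => "a3"
  'b' x 1 => "b1"
  'a' x 1 => "a1"
  'b' x 1 => "b1"
  'c' x 1 => "c1"
  'b' x 2 => "b2"
Compressed: "c1b2a3b1a1b1c1b2"
Compressed length: 16

16


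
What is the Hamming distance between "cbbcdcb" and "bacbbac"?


Comparing "cbbcdcb" and "bacbbac" position by position:
  Position 0: 'c' vs 'b' => differ
  Position 1: 'b' vs 'a' => differ
  Position 2: 'b' vs 'c' => differ
  Position 3: 'c' vs 'b' => differ
  Position 4: 'd' vs 'b' => differ
  Position 5: 'c' vs 'a' => differ
  Position 6: 'b' vs 'c' => differ
Total differences (Hamming distance): 7

7


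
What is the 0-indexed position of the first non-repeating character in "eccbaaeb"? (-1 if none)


Input: eccbaaeb
Character frequencies:
  'a': 2
  'b': 2
  'c': 2
  'e': 2
Scanning left to right for freq == 1:
  Position 0 ('e'): freq=2, skip
  Position 1 ('c'): freq=2, skip
  Position 2 ('c'): freq=2, skip
  Position 3 ('b'): freq=2, skip
  Position 4 ('a'): freq=2, skip
  Position 5 ('a'): freq=2, skip
  Position 6 ('e'): freq=2, skip
  Position 7 ('b'): freq=2, skip
  No unique character found => answer = -1

-1


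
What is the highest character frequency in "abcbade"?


Input: abcbade
Character counts:
  'a': 2
  'b': 2
  'c': 1
  'd': 1
  'e': 1
Maximum frequency: 2

2


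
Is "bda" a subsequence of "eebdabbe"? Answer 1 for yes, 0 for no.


Check if "bda" is a subsequence of "eebdabbe"
Greedy scan:
  Position 0 ('e'): no match needed
  Position 1 ('e'): no match needed
  Position 2 ('b'): matches sub[0] = 'b'
  Position 3 ('d'): matches sub[1] = 'd'
  Position 4 ('a'): matches sub[2] = 'a'
  Position 5 ('b'): no match needed
  Position 6 ('b'): no match needed
  Position 7 ('e'): no match needed
All 3 characters matched => is a subsequence

1


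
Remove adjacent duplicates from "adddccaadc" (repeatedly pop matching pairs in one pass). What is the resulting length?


Input: adddccaadc
Stack-based adjacent duplicate removal:
  Read 'a': push. Stack: a
  Read 'd': push. Stack: ad
  Read 'd': matches stack top 'd' => pop. Stack: a
  Read 'd': push. Stack: ad
  Read 'c': push. Stack: adc
  Read 'c': matches stack top 'c' => pop. Stack: ad
  Read 'a': push. Stack: ada
  Read 'a': matches stack top 'a' => pop. Stack: ad
  Read 'd': matches stack top 'd' => pop. Stack: a
  Read 'c': push. Stack: ac
Final stack: "ac" (length 2)

2


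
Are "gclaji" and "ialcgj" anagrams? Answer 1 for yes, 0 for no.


Strings: "gclaji", "ialcgj"
Sorted first:  acgijl
Sorted second: acgijl
Sorted forms match => anagrams

1


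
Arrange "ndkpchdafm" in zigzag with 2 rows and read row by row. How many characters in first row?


Zigzag "ndkpchdafm" into 2 rows:
Placing characters:
  'n' => row 0
  'd' => row 1
  'k' => row 0
  'p' => row 1
  'c' => row 0
  'h' => row 1
  'd' => row 0
  'a' => row 1
  'f' => row 0
  'm' => row 1
Rows:
  Row 0: "nkcdf"
  Row 1: "dpham"
First row length: 5

5


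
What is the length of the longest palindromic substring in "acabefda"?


Input: "acabefda"
Checking substrings for palindromes:
  [0:3] "aca" (len 3) => palindrome
Longest palindromic substring: "aca" with length 3

3


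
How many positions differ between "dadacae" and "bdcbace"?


Comparing "dadacae" and "bdcbace" position by position:
  Position 0: 'd' vs 'b' => DIFFER
  Position 1: 'a' vs 'd' => DIFFER
  Position 2: 'd' vs 'c' => DIFFER
  Position 3: 'a' vs 'b' => DIFFER
  Position 4: 'c' vs 'a' => DIFFER
  Position 5: 'a' vs 'c' => DIFFER
  Position 6: 'e' vs 'e' => same
Positions that differ: 6

6


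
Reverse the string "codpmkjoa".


Input: codpmkjoa
Reading characters right to left:
  Position 8: 'a'
  Position 7: 'o'
  Position 6: 'j'
  Position 5: 'k'
  Position 4: 'm'
  Position 3: 'p'
  Position 2: 'd'
  Position 1: 'o'
  Position 0: 'c'
Reversed: aojkmpdoc

aojkmpdoc


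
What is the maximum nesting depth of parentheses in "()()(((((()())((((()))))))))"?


Input: "()()(((((()())((((()))))))))"
Tracking depth:
  Position 0 '(': depth becomes 1
  Position 1 ')': depth becomes 0
  Position 2 '(': depth becomes 1
  Position 3 ')': depth becomes 0
  Position 4 '(': depth becomes 1
  Position 5 '(': depth becomes 2
  Position 6 '(': depth becomes 3
  Position 7 '(': depth becomes 4
  Position 8 '(': depth becomes 5
  Position 9 '(': depth becomes 6
  Position 10 ')': depth becomes 5
  Position 11 '(': depth becomes 6
  Position 12 ')': depth becomes 5
  Position 13 ')': depth becomes 4
  Position 14 '(': depth becomes 5
  Position 15 '(': depth becomes 6
  Position 16 '(': depth becomes 7
  Position 17 '(': depth becomes 8
  Position 18 '(': depth becomes 9
  Position 19 ')': depth becomes 8
  Position 20 ')': depth becomes 7
  Position 21 ')': depth becomes 6
  Position 22 ')': depth becomes 5
  Position 23 ')': depth becomes 4
  Position 24 ')': depth becomes 3
  Position 25 ')': depth becomes 2
  Position 26 ')': depth becomes 1
  Position 27 ')': depth becomes 0
Maximum depth reached: 9

9


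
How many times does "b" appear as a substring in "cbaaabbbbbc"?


Searching for "b" in "cbaaabbbbbc"
Scanning each position:
  Position 0: "c" => no
  Position 1: "b" => MATCH
  Position 2: "a" => no
  Position 3: "a" => no
  Position 4: "a" => no
  Position 5: "b" => MATCH
  Position 6: "b" => MATCH
  Position 7: "b" => MATCH
  Position 8: "b" => MATCH
  Position 9: "b" => MATCH
  Position 10: "c" => no
Total occurrences: 6

6


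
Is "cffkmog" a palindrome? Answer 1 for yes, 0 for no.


Input: cffkmog
Reversed: gomkffc
  Compare pos 0 ('c') with pos 6 ('g'): MISMATCH
  Compare pos 1 ('f') with pos 5 ('o'): MISMATCH
  Compare pos 2 ('f') with pos 4 ('m'): MISMATCH
Result: not a palindrome

0


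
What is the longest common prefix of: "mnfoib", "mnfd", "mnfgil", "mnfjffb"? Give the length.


Words: mnfoib, mnfd, mnfgil, mnfjffb
  Position 0: all 'm' => match
  Position 1: all 'n' => match
  Position 2: all 'f' => match
  Position 3: ('o', 'd', 'g', 'j') => mismatch, stop
LCP = "mnf" (length 3)

3


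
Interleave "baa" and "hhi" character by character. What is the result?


Interleaving "baa" and "hhi":
  Position 0: 'b' from first, 'h' from second => "bh"
  Position 1: 'a' from first, 'h' from second => "ah"
  Position 2: 'a' from first, 'i' from second => "ai"
Result: bhahai

bhahai


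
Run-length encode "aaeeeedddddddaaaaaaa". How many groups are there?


Input: aaeeeedddddddaaaaaaa
Scanning for consecutive runs:
  Group 1: 'a' x 2 (positions 0-1)
  Group 2: 'e' x 4 (positions 2-5)
  Group 3: 'd' x 7 (positions 6-12)
  Group 4: 'a' x 7 (positions 13-19)
Total groups: 4

4


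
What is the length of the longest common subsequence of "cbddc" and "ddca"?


LCS of "cbddc" and "ddca"
DP table:
           d    d    c    a
      0    0    0    0    0
  c   0    0    0    1    1
  b   0    0    0    1    1
  d   0    1    1    1    1
  d   0    1    2    2    2
  c   0    1    2    3    3
LCS length = dp[5][4] = 3

3


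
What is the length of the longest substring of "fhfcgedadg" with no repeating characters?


Input: "fhfcgedadg"
Sliding window (track last position of each char):
  Position 0 ('f'): window [0,0] length 1 -- new best
  Position 1 ('h'): window [0,1] length 2 -- new best
  Position 2 ('f'): repeat (last at 0), move window start to 1
  Position 2 ('f'): window [1,2] length 2
  Position 3 ('c'): window [1,3] length 3 -- new best
  Position 4 ('g'): window [1,4] length 4 -- new best
  Position 5 ('e'): window [1,5] length 5 -- new best
  Position 6 ('d'): window [1,6] length 6 -- new best
  Position 7 ('a'): window [1,7] length 7 -- new best
  Position 8 ('d'): repeat (last at 6), move window start to 7
  Position 8 ('d'): window [7,8] length 2
  Position 9 ('g'): window [7,9] length 3
Longest substring with no repeats: "hfcgeda" with length 7

7


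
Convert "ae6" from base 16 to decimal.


Input: "ae6" in base 16
Positional expansion:
  Digit 'a' (value 10) x 16^2 = 2560
  Digit 'e' (value 14) x 16^1 = 224
  Digit '6' (value 6) x 16^0 = 6
Sum = 2790

2790


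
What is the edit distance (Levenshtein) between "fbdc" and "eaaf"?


Computing edit distance: "fbdc" -> "eaaf"
DP table:
           e    a    a    f
      0    1    2    3    4
  f   1    1    2    3    3
  b   2    2    2    3    4
  d   3    3    3    3    4
  c   4    4    4    4    4
Edit distance = dp[4][4] = 4

4


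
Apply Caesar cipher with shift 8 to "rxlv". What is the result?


Caesar cipher: shift "rxlv" by 8
  'r' (pos 17) + 8 = pos 25 = 'z'
  'x' (pos 23) + 8 = pos 5 = 'f'
  'l' (pos 11) + 8 = pos 19 = 't'
  'v' (pos 21) + 8 = pos 3 = 'd'
Result: zftd

zftd


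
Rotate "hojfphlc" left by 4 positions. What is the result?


Input: "hojfphlc", rotate left by 4
First 4 characters: "hojf"
Remaining characters: "phlc"
Concatenate remaining + first: "phlc" + "hojf" = "phlchojf"

phlchojf


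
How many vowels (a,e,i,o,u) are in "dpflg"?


Input: dpflg
Checking each character:
  'd' at position 0: consonant
  'p' at position 1: consonant
  'f' at position 2: consonant
  'l' at position 3: consonant
  'g' at position 4: consonant
Total vowels: 0

0


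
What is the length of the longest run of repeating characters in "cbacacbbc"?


Input: "cbacacbbc"
Scanning for longest run:
  Position 1 ('b'): new char, reset run to 1
  Position 2 ('a'): new char, reset run to 1
  Position 3 ('c'): new char, reset run to 1
  Position 4 ('a'): new char, reset run to 1
  Position 5 ('c'): new char, reset run to 1
  Position 6 ('b'): new char, reset run to 1
  Position 7 ('b'): continues run of 'b', length=2
  Position 8 ('c'): new char, reset run to 1
Longest run: 'b' with length 2

2


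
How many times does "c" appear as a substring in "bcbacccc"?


Searching for "c" in "bcbacccc"
Scanning each position:
  Position 0: "b" => no
  Position 1: "c" => MATCH
  Position 2: "b" => no
  Position 3: "a" => no
  Position 4: "c" => MATCH
  Position 5: "c" => MATCH
  Position 6: "c" => MATCH
  Position 7: "c" => MATCH
Total occurrences: 5

5


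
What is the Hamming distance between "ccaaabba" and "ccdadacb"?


Comparing "ccaaabba" and "ccdadacb" position by position:
  Position 0: 'c' vs 'c' => same
  Position 1: 'c' vs 'c' => same
  Position 2: 'a' vs 'd' => differ
  Position 3: 'a' vs 'a' => same
  Position 4: 'a' vs 'd' => differ
  Position 5: 'b' vs 'a' => differ
  Position 6: 'b' vs 'c' => differ
  Position 7: 'a' vs 'b' => differ
Total differences (Hamming distance): 5

5


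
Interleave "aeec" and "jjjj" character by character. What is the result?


Interleaving "aeec" and "jjjj":
  Position 0: 'a' from first, 'j' from second => "aj"
  Position 1: 'e' from first, 'j' from second => "ej"
  Position 2: 'e' from first, 'j' from second => "ej"
  Position 3: 'c' from first, 'j' from second => "cj"
Result: ajejejcj

ajejejcj


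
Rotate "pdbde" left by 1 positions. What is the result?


Input: "pdbde", rotate left by 1
First 1 characters: "p"
Remaining characters: "dbde"
Concatenate remaining + first: "dbde" + "p" = "dbdep"

dbdep


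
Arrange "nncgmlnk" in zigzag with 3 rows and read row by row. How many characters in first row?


Zigzag "nncgmlnk" into 3 rows:
Placing characters:
  'n' => row 0
  'n' => row 1
  'c' => row 2
  'g' => row 1
  'm' => row 0
  'l' => row 1
  'n' => row 2
  'k' => row 1
Rows:
  Row 0: "nm"
  Row 1: "nglk"
  Row 2: "cn"
First row length: 2

2


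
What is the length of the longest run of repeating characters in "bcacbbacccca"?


Input: "bcacbbacccca"
Scanning for longest run:
  Position 1 ('c'): new char, reset run to 1
  Position 2 ('a'): new char, reset run to 1
  Position 3 ('c'): new char, reset run to 1
  Position 4 ('b'): new char, reset run to 1
  Position 5 ('b'): continues run of 'b', length=2
  Position 6 ('a'): new char, reset run to 1
  Position 7 ('c'): new char, reset run to 1
  Position 8 ('c'): continues run of 'c', length=2
  Position 9 ('c'): continues run of 'c', length=3
  Position 10 ('c'): continues run of 'c', length=4
  Position 11 ('a'): new char, reset run to 1
Longest run: 'c' with length 4

4


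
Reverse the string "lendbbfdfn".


Input: lendbbfdfn
Reading characters right to left:
  Position 9: 'n'
  Position 8: 'f'
  Position 7: 'd'
  Position 6: 'f'
  Position 5: 'b'
  Position 4: 'b'
  Position 3: 'd'
  Position 2: 'n'
  Position 1: 'e'
  Position 0: 'l'
Reversed: nfdfbbdnel

nfdfbbdnel


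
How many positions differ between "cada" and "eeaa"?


Comparing "cada" and "eeaa" position by position:
  Position 0: 'c' vs 'e' => DIFFER
  Position 1: 'a' vs 'e' => DIFFER
  Position 2: 'd' vs 'a' => DIFFER
  Position 3: 'a' vs 'a' => same
Positions that differ: 3

3


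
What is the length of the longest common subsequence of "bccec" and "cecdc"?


LCS of "bccec" and "cecdc"
DP table:
           c    e    c    d    c
      0    0    0    0    0    0
  b   0    0    0    0    0    0
  c   0    1    1    1    1    1
  c   0    1    1    2    2    2
  e   0    1    2    2    2    2
  c   0    1    2    3    3    3
LCS length = dp[5][5] = 3

3


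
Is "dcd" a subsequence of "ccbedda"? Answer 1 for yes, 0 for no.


Check if "dcd" is a subsequence of "ccbedda"
Greedy scan:
  Position 0 ('c'): no match needed
  Position 1 ('c'): no match needed
  Position 2 ('b'): no match needed
  Position 3 ('e'): no match needed
  Position 4 ('d'): matches sub[0] = 'd'
  Position 5 ('d'): no match needed
  Position 6 ('a'): no match needed
Only matched 1/3 characters => not a subsequence

0


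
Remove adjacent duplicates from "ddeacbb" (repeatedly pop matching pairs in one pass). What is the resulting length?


Input: ddeacbb
Stack-based adjacent duplicate removal:
  Read 'd': push. Stack: d
  Read 'd': matches stack top 'd' => pop. Stack: (empty)
  Read 'e': push. Stack: e
  Read 'a': push. Stack: ea
  Read 'c': push. Stack: eac
  Read 'b': push. Stack: eacb
  Read 'b': matches stack top 'b' => pop. Stack: eac
Final stack: "eac" (length 3)

3


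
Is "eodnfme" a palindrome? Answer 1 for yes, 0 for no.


Input: eodnfme
Reversed: emfndoe
  Compare pos 0 ('e') with pos 6 ('e'): match
  Compare pos 1 ('o') with pos 5 ('m'): MISMATCH
  Compare pos 2 ('d') with pos 4 ('f'): MISMATCH
Result: not a palindrome

0


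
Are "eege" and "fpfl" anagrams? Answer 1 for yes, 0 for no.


Strings: "eege", "fpfl"
Sorted first:  eeeg
Sorted second: fflp
Differ at position 0: 'e' vs 'f' => not anagrams

0


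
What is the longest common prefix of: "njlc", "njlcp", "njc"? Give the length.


Words: njlc, njlcp, njc
  Position 0: all 'n' => match
  Position 1: all 'j' => match
  Position 2: ('l', 'l', 'c') => mismatch, stop
LCP = "nj" (length 2)

2


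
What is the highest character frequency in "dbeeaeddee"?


Input: dbeeaeddee
Character counts:
  'a': 1
  'b': 1
  'd': 3
  'e': 5
Maximum frequency: 5

5


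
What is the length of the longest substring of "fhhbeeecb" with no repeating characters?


Input: "fhhbeeecb"
Sliding window (track last position of each char):
  Position 0 ('f'): window [0,0] length 1 -- new best
  Position 1 ('h'): window [0,1] length 2 -- new best
  Position 2 ('h'): repeat (last at 1), move window start to 2
  Position 2 ('h'): window [2,2] length 1
  Position 3 ('b'): window [2,3] length 2
  Position 4 ('e'): window [2,4] length 3 -- new best
  Position 5 ('e'): repeat (last at 4), move window start to 5
  Position 5 ('e'): window [5,5] length 1
  Position 6 ('e'): repeat (last at 5), move window start to 6
  Position 6 ('e'): window [6,6] length 1
  Position 7 ('c'): window [6,7] length 2
  Position 8 ('b'): window [6,8] length 3
Longest substring with no repeats: "hbe" with length 3

3


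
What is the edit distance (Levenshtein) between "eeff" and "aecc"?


Computing edit distance: "eeff" -> "aecc"
DP table:
           a    e    c    c
      0    1    2    3    4
  e   1    1    1    2    3
  e   2    2    1    2    3
  f   3    3    2    2    3
  f   4    4    3    3    3
Edit distance = dp[4][4] = 3

3


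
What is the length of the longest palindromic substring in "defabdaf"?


Input: "defabdaf"
Checking substrings for palindromes:
  No multi-char palindromic substrings found
Longest palindromic substring: "d" with length 1

1


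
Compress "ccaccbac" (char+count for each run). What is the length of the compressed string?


Input: ccaccbac
Runs:
  'c' x 2 => "c2"
  'a' x 1 => "a1"
  'c' x 2 => "c2"
  'b' x 1 => "b1"
  'a' x 1 => "a1"
  'c' x 1 => "c1"
Compressed: "c2a1c2b1a1c1"
Compressed length: 12

12


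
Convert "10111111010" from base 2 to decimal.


Input: "10111111010" in base 2
Positional expansion:
  Digit '1' (value 1) x 2^10 = 1024
  Digit '0' (value 0) x 2^9 = 0
  Digit '1' (value 1) x 2^8 = 256
  Digit '1' (value 1) x 2^7 = 128
  Digit '1' (value 1) x 2^6 = 64
  Digit '1' (value 1) x 2^5 = 32
  Digit '1' (value 1) x 2^4 = 16
  Digit '1' (value 1) x 2^3 = 8
  Digit '0' (value 0) x 2^2 = 0
  Digit '1' (value 1) x 2^1 = 2
  Digit '0' (value 0) x 2^0 = 0
Sum = 1530

1530


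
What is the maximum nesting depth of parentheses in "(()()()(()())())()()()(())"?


Input: "(()()()(()())())()()()(())"
Tracking depth:
  Position 0 '(': depth becomes 1
  Position 1 '(': depth becomes 2
  Position 2 ')': depth becomes 1
  Position 3 '(': depth becomes 2
  Position 4 ')': depth becomes 1
  Position 5 '(': depth becomes 2
  Position 6 ')': depth becomes 1
  Position 7 '(': depth becomes 2
  Position 8 '(': depth becomes 3
  Position 9 ')': depth becomes 2
  Position 10 '(': depth becomes 3
  Position 11 ')': depth becomes 2
  Position 12 ')': depth becomes 1
  Position 13 '(': depth becomes 2
  Position 14 ')': depth becomes 1
  Position 15 ')': depth becomes 0
  Position 16 '(': depth becomes 1
  Position 17 ')': depth becomes 0
  Position 18 '(': depth becomes 1
  Position 19 ')': depth becomes 0
  Position 20 '(': depth becomes 1
  Position 21 ')': depth becomes 0
  Position 22 '(': depth becomes 1
  Position 23 '(': depth becomes 2
  Position 24 ')': depth becomes 1
  Position 25 ')': depth becomes 0
Maximum depth reached: 3

3


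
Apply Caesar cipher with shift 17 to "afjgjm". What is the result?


Caesar cipher: shift "afjgjm" by 17
  'a' (pos 0) + 17 = pos 17 = 'r'
  'f' (pos 5) + 17 = pos 22 = 'w'
  'j' (pos 9) + 17 = pos 0 = 'a'
  'g' (pos 6) + 17 = pos 23 = 'x'
  'j' (pos 9) + 17 = pos 0 = 'a'
  'm' (pos 12) + 17 = pos 3 = 'd'
Result: rwaxad

rwaxad


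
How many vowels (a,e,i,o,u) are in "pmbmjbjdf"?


Input: pmbmjbjdf
Checking each character:
  'p' at position 0: consonant
  'm' at position 1: consonant
  'b' at position 2: consonant
  'm' at position 3: consonant
  'j' at position 4: consonant
  'b' at position 5: consonant
  'j' at position 6: consonant
  'd' at position 7: consonant
  'f' at position 8: consonant
Total vowels: 0

0


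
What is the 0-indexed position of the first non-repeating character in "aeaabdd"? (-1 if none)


Input: aeaabdd
Character frequencies:
  'a': 3
  'b': 1
  'd': 2
  'e': 1
Scanning left to right for freq == 1:
  Position 0 ('a'): freq=3, skip
  Position 1 ('e'): unique! => answer = 1

1


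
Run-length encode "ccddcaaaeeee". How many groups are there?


Input: ccddcaaaeeee
Scanning for consecutive runs:
  Group 1: 'c' x 2 (positions 0-1)
  Group 2: 'd' x 2 (positions 2-3)
  Group 3: 'c' x 1 (positions 4-4)
  Group 4: 'a' x 3 (positions 5-7)
  Group 5: 'e' x 4 (positions 8-11)
Total groups: 5

5


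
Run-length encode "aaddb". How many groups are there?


Input: aaddb
Scanning for consecutive runs:
  Group 1: 'a' x 2 (positions 0-1)
  Group 2: 'd' x 2 (positions 2-3)
  Group 3: 'b' x 1 (positions 4-4)
Total groups: 3

3


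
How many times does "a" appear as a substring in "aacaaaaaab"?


Searching for "a" in "aacaaaaaab"
Scanning each position:
  Position 0: "a" => MATCH
  Position 1: "a" => MATCH
  Position 2: "c" => no
  Position 3: "a" => MATCH
  Position 4: "a" => MATCH
  Position 5: "a" => MATCH
  Position 6: "a" => MATCH
  Position 7: "a" => MATCH
  Position 8: "a" => MATCH
  Position 9: "b" => no
Total occurrences: 8

8


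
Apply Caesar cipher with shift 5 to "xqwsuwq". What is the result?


Caesar cipher: shift "xqwsuwq" by 5
  'x' (pos 23) + 5 = pos 2 = 'c'
  'q' (pos 16) + 5 = pos 21 = 'v'
  'w' (pos 22) + 5 = pos 1 = 'b'
  's' (pos 18) + 5 = pos 23 = 'x'
  'u' (pos 20) + 5 = pos 25 = 'z'
  'w' (pos 22) + 5 = pos 1 = 'b'
  'q' (pos 16) + 5 = pos 21 = 'v'
Result: cvbxzbv

cvbxzbv


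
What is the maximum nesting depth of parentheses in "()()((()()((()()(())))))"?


Input: "()()((()()((()()(())))))"
Tracking depth:
  Position 0 '(': depth becomes 1
  Position 1 ')': depth becomes 0
  Position 2 '(': depth becomes 1
  Position 3 ')': depth becomes 0
  Position 4 '(': depth becomes 1
  Position 5 '(': depth becomes 2
  Position 6 '(': depth becomes 3
  Position 7 ')': depth becomes 2
  Position 8 '(': depth becomes 3
  Position 9 ')': depth becomes 2
  Position 10 '(': depth becomes 3
  Position 11 '(': depth becomes 4
  Position 12 '(': depth becomes 5
  Position 13 ')': depth becomes 4
  Position 14 '(': depth becomes 5
  Position 15 ')': depth becomes 4
  Position 16 '(': depth becomes 5
  Position 17 '(': depth becomes 6
  Position 18 ')': depth becomes 5
  Position 19 ')': depth becomes 4
  Position 20 ')': depth becomes 3
  Position 21 ')': depth becomes 2
  Position 22 ')': depth becomes 1
  Position 23 ')': depth becomes 0
Maximum depth reached: 6

6
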